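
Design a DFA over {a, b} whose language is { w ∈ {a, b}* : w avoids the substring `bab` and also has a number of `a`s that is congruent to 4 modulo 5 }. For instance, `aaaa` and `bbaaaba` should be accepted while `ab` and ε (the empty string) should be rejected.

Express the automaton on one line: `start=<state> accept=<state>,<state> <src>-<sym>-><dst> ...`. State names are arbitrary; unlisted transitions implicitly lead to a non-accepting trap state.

Handle the two conditions separately and then intersect. One (4 states) tracks partial matches of the forbidden pattern `bab`; the other (5 states) tracks the count of `a`s modulo 5. Each combined state is a pair, one component from each; accept when both components accept. After merging equivalent states the machine shrinks.
16 states suffice.
          a    b  
>  S0     S1   S2 
   S1     S3   S4 
   S2     S5   S2 
   S3     S6   S7 
   S4     S8   S4 
   S5     S3   S9 
   S6    S10  S11 
   S7    S12   S7 
   S8     S6   S9 
   S9     S9   S9 
 * S10    S0  S13 
   S11   S14  S11 
   S12   S10   S9 
 * S13   S15  S13 
 * S14    S0   S9 
   S15    S1   S9 
(> = start, * = accepting)

start=S0 accept=S10,S13,S14 S0-a->S1 S0-b->S2 S1-a->S3 S1-b->S4 S2-a->S5 S2-b->S2 S3-a->S6 S3-b->S7 S4-a->S8 S4-b->S4 S5-a->S3 S5-b->S9 S6-a->S10 S6-b->S11 S7-a->S12 S7-b->S7 S8-a->S6 S8-b->S9 S9-a->S9 S9-b->S9 S10-a->S0 S10-b->S13 S11-a->S14 S11-b->S11 S12-a->S10 S12-b->S9 S13-a->S15 S13-b->S13 S14-a->S0 S14-b->S9 S15-a->S1 S15-b->S9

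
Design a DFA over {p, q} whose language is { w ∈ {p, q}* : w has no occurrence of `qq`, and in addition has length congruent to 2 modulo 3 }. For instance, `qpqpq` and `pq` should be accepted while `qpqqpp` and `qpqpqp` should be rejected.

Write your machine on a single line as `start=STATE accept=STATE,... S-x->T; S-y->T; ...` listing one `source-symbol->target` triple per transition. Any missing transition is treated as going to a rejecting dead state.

Build one automaton per condition and run them in lockstep. The first has 3 states tracking partial matches of the forbidden pattern `qq`; the second has 3 states tracking the input length modulo 3. A product state is a pair (one from each), accepting exactly when both do. Minimizing collapses redundant product states.
7 states suffice.
        p   q  
>  S0   S1  S2 
   S1   S3  S4 
   S2   S3  S5 
 * S3   S0  S6 
 * S4   S0  S5 
   S5   S5  S5 
   S6   S1  S5 
(> = start, * = accepting)

start=S0; accept=S3,S4; S0-p->S1; S0-q->S2; S1-p->S3; S1-q->S4; S2-p->S3; S2-q->S5; S3-p->S0; S3-q->S6; S4-p->S0; S4-q->S5; S5-p->S5; S5-q->S5; S6-p->S1; S6-q->S5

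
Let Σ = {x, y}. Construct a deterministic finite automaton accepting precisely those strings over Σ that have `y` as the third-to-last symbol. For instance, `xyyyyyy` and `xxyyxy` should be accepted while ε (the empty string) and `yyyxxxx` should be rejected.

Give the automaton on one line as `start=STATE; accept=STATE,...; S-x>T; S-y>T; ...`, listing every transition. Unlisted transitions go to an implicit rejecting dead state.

Because acceptance depends on a position counted from the end, the machine has to buffer the most recent 3 symbols. Make each state the string of the last up-to-3 symbols read; on input `x` shift the window left and append `x`. Accept when the buffered window has length 3 and begins with `y`.
15 states suffice.
       x  y 
>  A   B  C 
   B   D  E 
   C   F  G 
   D   H  I 
   E   J  K 
   F   L  M 
   G   N  O 
   H   H  I 
   I   J  K 
   J   L  M 
   K   N  O 
 * L   H  I 
 * M   J  K 
 * N   L  M 
 * O   N  O 
(> = start, * = accepting)

start=A; accept=L,M,N,O; A-x>B; A-y>C; B-x>D; B-y>E; C-x>F; C-y>G; D-x>H; D-y>I; E-x>J; E-y>K; F-x>L; F-y>M; G-x>N; G-y>O; H-x>H; H-y>I; I-x>J; I-y>K; J-x>L; J-y>M; K-x>N; K-y>O; L-x>H; L-y>I; M-x>J; M-y>K; N-x>L; N-y>M; O-x>N; O-y>O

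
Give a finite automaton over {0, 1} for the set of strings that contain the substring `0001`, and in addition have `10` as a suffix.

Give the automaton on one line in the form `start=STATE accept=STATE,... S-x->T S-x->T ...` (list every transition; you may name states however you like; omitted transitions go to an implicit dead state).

start=s0 accept=s5 s0-0->s1 s0-1->s0 s1-0->s2 s1-1->s0 s2-0->s3 s2-1->s0 s3-0->s3 s3-1->s4 s4-0->s5 s4-1->s4 s5-0->s3 s5-1->s4

Handle the two conditions separately and then intersect. One (5 states) tracks whether and how much of `0001` has been seen; the other (3 states) tracks how much of the suffix `10` has currently been matched. Each combined state is a pair, one component from each; accept when both components accept. Equivalent product states are then merged.
A 6-state machine:
        0   1  
>  s0   s1  s0 
   s1   s2  s0 
   s2   s3  s0 
   s3   s3  s4 
   s4   s5  s4 
 * s5   s3  s4 
(> = start, * = accepting)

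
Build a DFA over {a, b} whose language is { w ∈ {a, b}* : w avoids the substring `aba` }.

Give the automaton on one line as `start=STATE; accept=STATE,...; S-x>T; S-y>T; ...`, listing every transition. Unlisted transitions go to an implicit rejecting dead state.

Track partial matches of the forbidden pattern `aba`. State s3 is a dead state reached once `aba` has occurred; every other state accepts. s0 means no part of `aba` is currently matched.
        a   b  
>* s0   s1  s0 
 * s1   s1  s2 
 * s2   s3  s0 
   s3   s3  s3 
(> = start, * = accepting)

start=s0; accept=s0,s1,s2; s0-a>s1; s0-b>s0; s1-a>s1; s1-b>s2; s2-a>s3; s2-b>s0; s3-a>s3; s3-b>s3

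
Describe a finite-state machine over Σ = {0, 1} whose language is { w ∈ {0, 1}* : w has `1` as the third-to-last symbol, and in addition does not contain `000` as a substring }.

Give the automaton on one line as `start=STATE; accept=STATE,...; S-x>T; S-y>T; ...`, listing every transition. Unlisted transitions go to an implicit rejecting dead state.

Build one automaton per condition and run them in lockstep. The first has 15 states tracking the last 3 symbols read; the second has 4 states tracking partial matches of the forbidden pattern `000`. A product state is a pair (one from each), accepting exactly when both do. Equivalent product states are then merged.
11 states suffice.
          0    1  
>  q0     q1   q2 
   q1     q3   q2 
   q2     q4   q5 
   q3     q6   q2 
   q4     q7   q8 
   q5     q9  q10 
   q6     q6   q6 
 * q7     q6   q2 
 * q8     q4   q5 
 * q9     q7   q8 
 * q10    q9  q10 
(> = start, * = accepting)

start=q0; accept=q7,q8,q9,q10; q0-0>q1; q0-1>q2; q1-0>q3; q1-1>q2; q2-0>q4; q2-1>q5; q3-0>q6; q3-1>q2; q4-0>q7; q4-1>q8; q5-0>q9; q5-1>q10; q6-0>q6; q6-1>q6; q7-0>q6; q7-1>q2; q8-0>q4; q8-1>q5; q9-0>q7; q9-1>q8; q10-0>q9; q10-1>q10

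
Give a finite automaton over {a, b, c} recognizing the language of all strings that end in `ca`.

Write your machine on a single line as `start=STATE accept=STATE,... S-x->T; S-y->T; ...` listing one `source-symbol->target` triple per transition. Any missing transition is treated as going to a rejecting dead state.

start=q0; accept=q2; q0-a->q0; q0-b->q0; q0-c->q1; q1-a->q2; q1-b->q0; q1-c->q1; q2-a->q0; q2-b->q0; q2-c->q1

Let each state record the length of the longest suffix of the input read so far that is also a prefix of `ca`. q1 means the last symbol is `c`; q2 means the last 2 symbols are `ca`. Accept only at q2, where the string currently ends in `ca`.
        a   b   c  
>  q0   q0  q0  q1 
   q1   q2  q0  q1 
 * q2   q0  q0  q1 
(> = start, * = accepting)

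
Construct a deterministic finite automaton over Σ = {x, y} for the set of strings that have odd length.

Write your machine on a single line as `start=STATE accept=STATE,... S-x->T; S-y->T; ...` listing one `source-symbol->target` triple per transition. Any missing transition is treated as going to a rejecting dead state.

Only the length mod 2 matters, so use a 2-cycle: from any state, every input symbol moves to the next state, wrapping q1 back to q0. Mark q1 accepting.
2 states suffice.
        x   y  
>  q0   q1  q1 
 * q1   q0  q0 
(> = start, * = accepting)

start=q0; accept=q1; q0-x->q1; q0-y->q1; q1-x->q0; q1-y->q0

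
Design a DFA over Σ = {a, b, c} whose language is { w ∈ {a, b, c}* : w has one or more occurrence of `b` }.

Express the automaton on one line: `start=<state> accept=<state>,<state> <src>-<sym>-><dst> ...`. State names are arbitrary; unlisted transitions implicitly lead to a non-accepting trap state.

start=q0 accept=q1,q2 q0-a->q0 q0-b->q1 q0-c->q0 q1-a->q1 q1-b->q2 q1-c->q1 q2-a->q2 q2-b->q2 q2-c->q2

Count `b`s, saturating at 2: state q0 means no `b` yet, q1 means one `b` seen, q2 means more than one. Each `b` increments (capped at q2); other symbols loop. Accept from {q1, q2}.
3 states suffice.
        a   b   c  
>  q0   q0  q1  q0 
 * q1   q1  q2  q1 
 * q2   q2  q2  q2 
(> = start, * = accepting)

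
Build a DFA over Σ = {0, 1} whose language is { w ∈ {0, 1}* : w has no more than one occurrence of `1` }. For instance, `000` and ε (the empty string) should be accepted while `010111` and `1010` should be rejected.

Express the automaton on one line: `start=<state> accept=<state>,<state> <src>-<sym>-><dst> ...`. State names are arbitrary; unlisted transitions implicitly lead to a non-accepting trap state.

Count `1`s, saturating at 2: state s0 means no `1` yet, s1 means one `1` seen, s2 means more than one. Each `1` increments (capped at s2); other symbols loop. Accept from {s0, s1}.
A 3-state machine:
        0   1  
>* s0   s0  s1 
 * s1   s1  s2 
   s2   s2  s2 
(> = start, * = accepting)

start=s0 accept=s0,s1 s0-0->s0 s0-1->s1 s1-0->s1 s1-1->s2 s2-0->s2 s2-1->s2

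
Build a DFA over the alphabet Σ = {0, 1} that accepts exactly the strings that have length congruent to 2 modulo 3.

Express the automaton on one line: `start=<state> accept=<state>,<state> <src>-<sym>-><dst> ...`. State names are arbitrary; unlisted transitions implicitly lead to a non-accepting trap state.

start=q0 accept=q2 q0-0->q1 q0-1->q1 q1-0->q2 q1-1->q2 q2-0->q0 q2-1->q0

Count input length modulo 3: every symbol advances one step around the cycle q0 → q1 → q2 → q0. Accept at q2.
3 states suffice.
        0   1  
>  q0   q1  q1 
   q1   q2  q2 
 * q2   q0  q0 
(> = start, * = accepting)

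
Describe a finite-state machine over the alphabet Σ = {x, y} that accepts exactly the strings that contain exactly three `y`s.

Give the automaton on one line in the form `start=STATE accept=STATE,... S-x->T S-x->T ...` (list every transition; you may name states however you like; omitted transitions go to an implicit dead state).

start=q0 accept=q3 q0-x->q0 q0-y->q1 q1-x->q1 q1-y->q2 q2-x->q2 q2-y->q3 q3-x->q3 q3-y->q4 q4-x->q4 q4-y->q4

Only the number of `y`s matters, and only up to 4. Make a chain q0 → q1 → q2 → q3 → q4 advanced by each `y` (with q4 absorbing); every other symbol self-loops. The accepting set is {q3}.
A 5-state machine:
        x   y  
>  q0   q0  q1 
   q1   q1  q2 
   q2   q2  q3 
 * q3   q3  q4 
   q4   q4  q4 
(> = start, * = accepting)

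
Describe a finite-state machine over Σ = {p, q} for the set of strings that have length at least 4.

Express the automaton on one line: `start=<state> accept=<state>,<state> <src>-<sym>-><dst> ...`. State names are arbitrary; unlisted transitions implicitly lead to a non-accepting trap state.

We only need to distinguish lengths 0, 1, …, 4, and '>4'. Chain S0 → S1 → S2 → S3 → S4 → S5 on every symbol, with S5 looping. Accepting states: {S4, S5}.
With 6 states:
        p   q  
>  S0   S1  S1 
   S1   S2  S2 
   S2   S3  S3 
   S3   S4  S4 
 * S4   S5  S5 
 * S5   S5  S5 
(> = start, * = accepting)

start=S0 accept=S4,S5 S0-p->S1 S0-q->S1 S1-p->S2 S1-q->S2 S2-p->S3 S2-q->S3 S3-p->S4 S3-q->S4 S4-p->S5 S4-q->S5 S5-p->S5 S5-q->S5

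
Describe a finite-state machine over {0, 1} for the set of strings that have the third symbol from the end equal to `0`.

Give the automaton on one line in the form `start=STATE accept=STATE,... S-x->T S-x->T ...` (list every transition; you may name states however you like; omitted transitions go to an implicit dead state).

start=q0 accept=q7,q8,q9,q10 q0-0->q1 q0-1->q2 q1-0->q3 q1-1->q4 q2-0->q5 q2-1->q6 q3-0->q7 q3-1->q8 q4-0->q9 q4-1->q10 q5-0->q11 q5-1->q12 q6-0->q13 q6-1->q14 q7-0->q7 q7-1->q8 q8-0->q9 q8-1->q10 q9-0->q11 q9-1->q12 q10-0->q13 q10-1->q14 q11-0->q7 q11-1->q8 q12-0->q9 q12-1->q10 q13-0->q11 q13-1->q12 q14-0->q13 q14-1->q14

A DFA must remember the last 3 symbols (since which symbol is third-to-last isn't known until the input ends). Use one state per possible window of the last ≤3 symbols; accept from those whose window starts with `0`.
A 15-state machine:
          0    1  
>  q0     q1   q2 
   q1     q3   q4 
   q2     q5   q6 
   q3     q7   q8 
   q4     q9  q10 
   q5    q11  q12 
   q6    q13  q14 
 * q7     q7   q8 
 * q8     q9  q10 
 * q9    q11  q12 
 * q10   q13  q14 
   q11    q7   q8 
   q12    q9  q10 
   q13   q11  q12 
   q14   q13  q14 
(> = start, * = accepting)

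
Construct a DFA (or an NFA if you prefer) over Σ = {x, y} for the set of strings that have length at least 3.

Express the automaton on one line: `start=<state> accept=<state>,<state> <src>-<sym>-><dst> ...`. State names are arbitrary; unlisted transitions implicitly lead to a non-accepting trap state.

We only need to distinguish lengths 0, 1, …, 3, and '>3'. Chain q0 → q1 → q2 → q3 → q4 on every symbol, with q4 looping. Accepting states: {q3, q4}.
A 5-state machine:
        x   y  
>  q0   q1  q1 
   q1   q2  q2 
   q2   q3  q3 
 * q3   q4  q4 
 * q4   q4  q4 
(> = start, * = accepting)

start=q0 accept=q3,q4 q0-x->q1 q0-y->q1 q1-x->q2 q1-y->q2 q2-x->q3 q2-y->q3 q3-x->q4 q3-y->q4 q4-x->q4 q4-y->q4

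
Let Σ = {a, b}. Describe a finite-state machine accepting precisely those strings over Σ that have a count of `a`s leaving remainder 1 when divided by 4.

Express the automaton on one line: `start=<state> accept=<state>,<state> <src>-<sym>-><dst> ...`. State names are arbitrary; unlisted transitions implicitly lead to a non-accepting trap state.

start=S0 accept=S1 S0-a->S1 S0-b->S0 S1-a->S2 S1-b->S1 S2-a->S3 S2-b->S2 S3-a->S0 S3-b->S3

Keep the running count of `a`s modulo 4: each `a` advances along the cycle S0 → S1 → S2 → S3 → S0 while other symbols loop. Accept at S1.
A 4-state machine:
        a   b  
>  S0   S1  S0 
 * S1   S2  S1 
   S2   S3  S2 
   S3   S0  S3 
(> = start, * = accepting)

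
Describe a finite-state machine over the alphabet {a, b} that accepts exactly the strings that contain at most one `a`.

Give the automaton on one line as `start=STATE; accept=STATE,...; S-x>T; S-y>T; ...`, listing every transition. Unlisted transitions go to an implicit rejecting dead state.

start=s0; accept=s0,s1; s0-a>s1; s0-b>s0; s1-a>s2; s1-b>s1; s2-a>s2; s2-b>s2

Count `a`s, saturating at 2: state s0 means no `a` yet, s1 means one `a` seen, s2 means more than one. Each `a` increments (capped at s2); other symbols loop. Accept from {s0, s1}.
        a   b  
>* s0   s1  s0 
 * s1   s2  s1 
   s2   s2  s2 
(> = start, * = accepting)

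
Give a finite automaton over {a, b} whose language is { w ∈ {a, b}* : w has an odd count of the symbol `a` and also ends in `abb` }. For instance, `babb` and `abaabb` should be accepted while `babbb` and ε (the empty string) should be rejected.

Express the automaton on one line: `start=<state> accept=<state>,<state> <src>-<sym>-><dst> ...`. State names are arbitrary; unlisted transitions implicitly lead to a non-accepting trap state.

Build one automaton per condition and run them in lockstep. The first has 2 states tracking the count of `a`s modulo 2; the second has 4 states tracking how much of the suffix `abb` has currently been matched. A product state is a pair (one from each), accepting exactly when both do.
8 states suffice.
        a   b  
>  q0   q1  q0 
   q1   q2  q3 
   q2   q1  q4 
   q3   q2  q5 
   q4   q1  q6 
 * q5   q2  q7 
   q6   q1  q0 
   q7   q2  q7 
(> = start, * = accepting)

start=q0 accept=q5 q0-a->q1 q0-b->q0 q1-a->q2 q1-b->q3 q2-a->q1 q2-b->q4 q3-a->q2 q3-b->q5 q4-a->q1 q4-b->q6 q5-a->q2 q5-b->q7 q6-a->q1 q6-b->q0 q7-a->q2 q7-b->q7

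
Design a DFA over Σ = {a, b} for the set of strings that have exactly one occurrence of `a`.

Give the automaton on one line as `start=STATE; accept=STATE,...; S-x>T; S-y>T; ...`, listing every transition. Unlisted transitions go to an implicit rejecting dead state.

Only the number of `a`s matters, and only up to 2. Make a chain S0 → S1 → S2 advanced by each `a` (with S2 absorbing); every other symbol self-loops. The accepting set is {S1}.
A 3-state machine:
        a   b  
>  S0   S1  S0 
 * S1   S2  S1 
   S2   S2  S2 
(> = start, * = accepting)

start=S0; accept=S1; S0-a>S1; S0-b>S0; S1-a>S2; S1-b>S1; S2-a>S2; S2-b>S2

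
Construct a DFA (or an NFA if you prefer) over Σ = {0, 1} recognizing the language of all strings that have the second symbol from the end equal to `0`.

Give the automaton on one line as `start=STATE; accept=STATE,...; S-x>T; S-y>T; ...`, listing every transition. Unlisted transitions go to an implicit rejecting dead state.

start=s0; accept=s3,s4; s0-0>s1; s0-1>s2; s1-0>s3; s1-1>s4; s2-0>s5; s2-1>s6; s3-0>s3; s3-1>s4; s4-0>s5; s4-1>s6; s5-0>s3; s5-1>s4; s6-0>s5; s6-1>s6

Because acceptance depends on a position counted from the end, the machine has to buffer the most recent 2 symbols. Make each state the string of the last up-to-2 symbols read; on input `x` shift the window left and append `x`. Accept when the buffered window has length 2 and begins with `0`.
With 7 states:
        0   1  
>  s0   s1  s2 
   s1   s3  s4 
   s2   s5  s6 
 * s3   s3  s4 
 * s4   s5  s6 
   s5   s3  s4 
   s6   s5  s6 
(> = start, * = accepting)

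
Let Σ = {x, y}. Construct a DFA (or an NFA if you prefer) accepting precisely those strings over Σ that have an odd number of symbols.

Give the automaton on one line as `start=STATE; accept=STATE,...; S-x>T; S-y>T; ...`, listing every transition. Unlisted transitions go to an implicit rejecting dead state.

Only the length mod 2 matters, so use a 2-cycle: from any state, every input symbol moves to the next state, wrapping s1 back to s0. Mark s1 accepting.
With 2 states:
        x   y  
>  s0   s1  s1 
 * s1   s0  s0 
(> = start, * = accepting)

start=s0; accept=s1; s0-x>s1; s0-y>s1; s1-x>s0; s1-y>s0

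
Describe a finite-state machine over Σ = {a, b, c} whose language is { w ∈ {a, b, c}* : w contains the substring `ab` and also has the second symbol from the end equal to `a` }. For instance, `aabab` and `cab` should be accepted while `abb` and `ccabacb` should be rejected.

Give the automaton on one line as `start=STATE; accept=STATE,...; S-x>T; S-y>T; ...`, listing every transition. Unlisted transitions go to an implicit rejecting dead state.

Run two small machines in parallel and take their product. The first has 3 states tracking whether and how much of `ab` has been seen; the second has 13 states tracking the last 2 symbols read. A product state is a pair (one from each), accepting exactly when both do. After merging equivalent states the machine shrinks.
With 6 states:
        a   b   c  
>  q0   q1  q0  q0 
   q1   q1  q2  q0 
 * q2   q3  q4  q4 
   q3   q5  q2  q2 
   q4   q3  q4  q4 
 * q5   q5  q2  q2 
(> = start, * = accepting)

start=q0; accept=q2,q5; q0-a>q1; q0-b>q0; q0-c>q0; q1-a>q1; q1-b>q2; q1-c>q0; q2-a>q3; q2-b>q4; q2-c>q4; q3-a>q5; q3-b>q2; q3-c>q2; q4-a>q3; q4-b>q4; q4-c>q4; q5-a>q5; q5-b>q2; q5-c>q2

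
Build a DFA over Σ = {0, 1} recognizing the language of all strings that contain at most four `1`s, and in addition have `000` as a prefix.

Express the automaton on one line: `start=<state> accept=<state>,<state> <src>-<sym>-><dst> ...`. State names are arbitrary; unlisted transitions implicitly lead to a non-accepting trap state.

Run two small machines in parallel and take their product. One (6 states) tracks the count of `1`s, saturating at 5; the other (5 states) tracks whether the input so far still matches the prefix `000`. Each combined state is a pair, one component from each; accept when both components accept.
With 14 states:
          0    1  
>  S0     S1   S2 
   S1     S3   S2 
   S2     S2   S4 
   S3     S5   S2 
   S4     S4   S6 
 * S5     S5   S7 
   S6     S6   S8 
 * S7     S7   S9 
   S8     S8  S10 
 * S9     S9  S11 
   S10   S10  S10 
 * S11   S11  S12 
 * S12   S12  S13 
   S13   S13  S13 
(> = start, * = accepting)

start=S0 accept=S5,S7,S9,S11,S12 S0-0->S1 S0-1->S2 S1-0->S3 S1-1->S2 S2-0->S2 S2-1->S4 S3-0->S5 S3-1->S2 S4-0->S4 S4-1->S6 S5-0->S5 S5-1->S7 S6-0->S6 S6-1->S8 S7-0->S7 S7-1->S9 S8-0->S8 S8-1->S10 S9-0->S9 S9-1->S11 S10-0->S10 S10-1->S10 S11-0->S11 S11-1->S12 S12-0->S12 S12-1->S13 S13-0->S13 S13-1->S13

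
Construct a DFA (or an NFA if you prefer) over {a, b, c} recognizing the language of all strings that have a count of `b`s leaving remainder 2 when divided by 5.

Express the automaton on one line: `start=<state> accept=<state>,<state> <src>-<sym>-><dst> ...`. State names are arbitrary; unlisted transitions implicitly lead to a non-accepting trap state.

The only thing that matters is how many `b`s have appeared, reduced mod 5. Use one state per residue: q0 for 0, …, q4 for 4. Reading `b` moves to the next residue; anything else stays put. q2 is accepting.
5 states suffice.
        a   b   c  
>  q0   q0  q1  q0 
   q1   q1  q2  q1 
 * q2   q2  q3  q2 
   q3   q3  q4  q3 
   q4   q4  q0  q4 
(> = start, * = accepting)

start=q0 accept=q2 q0-a->q0 q0-b->q1 q0-c->q0 q1-a->q1 q1-b->q2 q1-c->q1 q2-a->q2 q2-b->q3 q2-c->q2 q3-a->q3 q3-b->q4 q3-c->q3 q4-a->q4 q4-b->q0 q4-c->q4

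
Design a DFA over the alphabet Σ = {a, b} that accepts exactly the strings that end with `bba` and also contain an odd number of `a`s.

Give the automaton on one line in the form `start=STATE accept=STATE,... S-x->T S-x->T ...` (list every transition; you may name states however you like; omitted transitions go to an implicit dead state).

Build one automaton per condition and run them in lockstep. The first has 4 states tracking how much of the suffix `bba` has currently been matched; the second has 2 states tracking the count of `a`s modulo 2. A product state is a pair (one from each), accepting exactly when both do.
        a   b  
>  S0   S1  S2 
   S1   S0  S3 
   S2   S1  S4 
   S3   S0  S5 
   S4   S6  S4 
   S5   S7  S5 
 * S6   S0  S3 
   S7   S1  S2 
(> = start, * = accepting)

start=S0 accept=S6 S0-a->S1 S0-b->S2 S1-a->S0 S1-b->S3 S2-a->S1 S2-b->S4 S3-a->S0 S3-b->S5 S4-a->S6 S4-b->S4 S5-a->S7 S5-b->S5 S6-a->S0 S6-b->S3 S7-a->S1 S7-b->S2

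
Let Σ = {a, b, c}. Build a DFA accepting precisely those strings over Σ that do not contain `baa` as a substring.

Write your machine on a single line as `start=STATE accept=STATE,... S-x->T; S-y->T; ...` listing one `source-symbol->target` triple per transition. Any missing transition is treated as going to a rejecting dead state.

start=q0; accept=q0,q1,q2; q0-a->q0; q0-b->q1; q0-c->q0; q1-a->q2; q1-b->q1; q1-c->q0; q2-a->q3; q2-b->q1; q2-c->q0; q3-a->q3; q3-b->q3; q3-c->q3

Track partial matches of the forbidden pattern `baa`. State q3 is a dead state reached once `baa` has occurred; every other state accepts. q0 means no part of `baa` is currently matched.
A 4-state machine:
        a   b   c  
>* q0   q0  q1  q0 
 * q1   q2  q1  q0 
 * q2   q3  q1  q0 
   q3   q3  q3  q3 
(> = start, * = accepting)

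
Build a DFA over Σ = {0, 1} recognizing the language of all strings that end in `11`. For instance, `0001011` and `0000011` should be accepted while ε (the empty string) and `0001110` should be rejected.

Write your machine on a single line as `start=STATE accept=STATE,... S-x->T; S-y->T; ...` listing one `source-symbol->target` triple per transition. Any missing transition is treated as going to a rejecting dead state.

Remember how much of `11` the current input suffix matches. State S0 means no match yet; S1 means the last symbol is `1`; S2 means the last 2 symbols are `11`. Only S2 accepts. On a mismatch, fall back to the longest proper suffix that is still a prefix of `11`.
        0   1  
>  S0   S0  S1 
   S1   S0  S2 
 * S2   S0  S2 
(> = start, * = accepting)

start=S0; accept=S2; S0-0->S0; S0-1->S1; S1-0->S0; S1-1->S2; S2-0->S0; S2-1->S2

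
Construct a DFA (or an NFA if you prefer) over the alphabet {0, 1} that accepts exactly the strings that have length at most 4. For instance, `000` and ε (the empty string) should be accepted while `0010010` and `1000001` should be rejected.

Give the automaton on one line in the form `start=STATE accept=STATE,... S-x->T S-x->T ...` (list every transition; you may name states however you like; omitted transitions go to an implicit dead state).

Count input length up to 5: every symbol moves from q0 toward q5, which means 'more than 4' and absorbs. Accept from {q0, q1, q2, q3, q4}.
        0   1  
>* q0   q1  q1 
 * q1   q2  q2 
 * q2   q3  q3 
 * q3   q4  q4 
 * q4   q5  q5 
   q5   q5  q5 
(> = start, * = accepting)

start=q0 accept=q0,q1,q2,q3,q4 q0-0->q1 q0-1->q1 q1-0->q2 q1-1->q2 q2-0->q3 q2-1->q3 q3-0->q4 q3-1->q4 q4-0->q5 q4-1->q5 q5-0->q5 q5-1->q5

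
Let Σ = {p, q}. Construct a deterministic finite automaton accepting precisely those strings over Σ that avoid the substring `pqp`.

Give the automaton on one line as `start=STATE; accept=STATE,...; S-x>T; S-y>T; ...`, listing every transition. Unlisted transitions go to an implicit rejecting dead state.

This is the complement of 'contains `pqp`'. Use the same substring-matching states — S0 through S3 holding how much of `pqp` has just been matched — but flip the accepting set: everything except the trap S3 accepts.
        p   q  
>* S0   S1  S0 
 * S1   S1  S2 
 * S2   S3  S0 
   S3   S3  S3 
(> = start, * = accepting)

start=S0; accept=S0,S1,S2; S0-p>S1; S0-q>S0; S1-p>S1; S1-q>S2; S2-p>S3; S2-q>S0; S3-p>S3; S3-q>S3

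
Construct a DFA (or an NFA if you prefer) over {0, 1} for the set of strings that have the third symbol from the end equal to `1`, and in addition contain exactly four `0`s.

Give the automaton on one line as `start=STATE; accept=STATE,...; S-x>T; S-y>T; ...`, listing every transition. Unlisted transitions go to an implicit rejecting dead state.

start=s0; accept=s12,s14,s15,s16; s0-0>s1; s0-1>s0; s1-0>s2; s1-1>s1; s2-0>s3; s2-1>s4; s3-0>s5; s3-1>s6; s4-0>s7; s4-1>s4; s5-0>s8; s5-1>s9; s6-0>s10; s6-1>s11; s7-0>s12; s7-1>s6; s8-0>s8; s8-1>s8; s9-0>s8; s9-1>s13; s10-0>s8; s10-1>s14; s11-0>s15; s11-1>s11; s12-0>s8; s12-1>s9; s13-0>s8; s13-1>s16; s14-0>s8; s14-1>s13; s15-0>s8; s15-1>s14; s16-0>s8; s16-1>s16

Build one automaton per condition and run them in lockstep. The first has 15 states tracking the last 3 symbols read; the second has 6 states tracking the count of `0`s, saturating at 5. A product state is a pair (one from each), accepting exactly when both do. After merging equivalent states the machine shrinks.
          0    1  
>  s0     s1   s0 
   s1     s2   s1 
   s2     s3   s4 
   s3     s5   s6 
   s4     s7   s4 
   s5     s8   s9 
   s6    s10  s11 
   s7    s12   s6 
   s8     s8   s8 
   s9     s8  s13 
   s10    s8  s14 
   s11   s15  s11 
 * s12    s8   s9 
   s13    s8  s16 
 * s14    s8  s13 
 * s15    s8  s14 
 * s16    s8  s16 
(> = start, * = accepting)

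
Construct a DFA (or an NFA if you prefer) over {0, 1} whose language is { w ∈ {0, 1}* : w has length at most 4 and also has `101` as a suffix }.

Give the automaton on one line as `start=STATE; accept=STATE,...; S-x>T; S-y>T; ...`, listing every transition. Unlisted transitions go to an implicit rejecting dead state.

Build one automaton per condition and run them in lockstep. The first has 6 states tracking the input length, saturating at 5; the second has 4 states tracking how much of the suffix `101` has currently been matched. A product state is a pair (one from each), accepting exactly when both do.
An 18-state machine:
          0    1  
>  q0     q1   q2 
   q1     q3   q4 
   q2     q5   q4 
   q3     q6   q7 
   q4     q8   q7 
   q5     q6   q9 
   q6    q10  q11 
   q7    q12  q11 
   q8    q10  q13 
 * q9    q12  q11 
   q10   q14  q15 
   q11   q16  q15 
   q12   q14  q17 
 * q13   q16  q15 
   q14   q14  q15 
   q15   q16  q15 
   q16   q14  q17 
   q17   q16  q15 
(> = start, * = accepting)

start=q0; accept=q9,q13; q0-0>q1; q0-1>q2; q1-0>q3; q1-1>q4; q2-0>q5; q2-1>q4; q3-0>q6; q3-1>q7; q4-0>q8; q4-1>q7; q5-0>q6; q5-1>q9; q6-0>q10; q6-1>q11; q7-0>q12; q7-1>q11; q8-0>q10; q8-1>q13; q9-0>q12; q9-1>q11; q10-0>q14; q10-1>q15; q11-0>q16; q11-1>q15; q12-0>q14; q12-1>q17; q13-0>q16; q13-1>q15; q14-0>q14; q14-1>q15; q15-0>q16; q15-1>q15; q16-0>q14; q16-1>q17; q17-0>q16; q17-1>q15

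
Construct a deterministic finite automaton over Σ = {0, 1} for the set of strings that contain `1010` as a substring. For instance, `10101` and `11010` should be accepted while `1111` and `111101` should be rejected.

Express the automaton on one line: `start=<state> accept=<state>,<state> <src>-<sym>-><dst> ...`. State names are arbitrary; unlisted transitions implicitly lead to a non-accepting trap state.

start=A accept=E A-0->A A-1->B B-0->C B-1->B C-0->A C-1->D D-0->E D-1->B E-0->E E-1->E

Track how much of `1010` has been matched so far: state A is no progress, E is the absorbing accept state reached once `1010` has occurred. Intermediate states record partial matches; on a mismatch, fall back to the longest reusable overlap.
5 states suffice.
       0  1 
>  A   A  B 
   B   C  B 
   C   A  D 
   D   E  B 
 * E   E  E 
(> = start, * = accepting)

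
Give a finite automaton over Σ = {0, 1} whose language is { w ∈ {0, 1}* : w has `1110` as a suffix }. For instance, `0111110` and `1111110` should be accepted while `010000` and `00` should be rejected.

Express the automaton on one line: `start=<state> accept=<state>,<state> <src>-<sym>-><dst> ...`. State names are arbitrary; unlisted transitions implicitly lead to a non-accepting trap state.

Let each state record the length of the longest suffix of the input read so far that is also a prefix of `1110`. s1 means the last symbol is `1`; s2 means the last 2 symbols are `11`; s3 means the last 3 symbols are `111`; s4 means the last 4 symbols are `1110`. Accept only at s4, where the string currently ends in `1110`.
5 states suffice.
        0   1  
>  s0   s0  s1 
   s1   s0  s2 
   s2   s0  s3 
   s3   s4  s3 
 * s4   s0  s1 
(> = start, * = accepting)

start=s0 accept=s4 s0-0->s0 s0-1->s1 s1-0->s0 s1-1->s2 s2-0->s0 s2-1->s3 s3-0->s4 s3-1->s3 s4-0->s0 s4-1->s1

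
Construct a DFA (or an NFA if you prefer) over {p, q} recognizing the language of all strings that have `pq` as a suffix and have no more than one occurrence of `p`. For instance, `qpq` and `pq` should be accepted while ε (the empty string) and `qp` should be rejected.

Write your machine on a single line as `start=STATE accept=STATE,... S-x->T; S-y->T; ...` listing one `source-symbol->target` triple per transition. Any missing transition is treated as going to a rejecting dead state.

Run two small machines in parallel and take their product. The first has 3 states tracking how much of the suffix `pq` has currently been matched; the second has 3 states tracking the count of `p`s, saturating at 2. A product state is a pair (one from each), accepting exactly when both do.
7 states suffice.
        p   q  
>  S0   S1  S0 
   S1   S2  S3 
   S2   S2  S4 
 * S3   S2  S5 
   S4   S2  S6 
   S5   S2  S5 
   S6   S2  S6 
(> = start, * = accepting)

start=S0; accept=S3; S0-p->S1; S0-q->S0; S1-p->S2; S1-q->S3; S2-p->S2; S2-q->S4; S3-p->S2; S3-q->S5; S4-p->S2; S4-q->S6; S5-p->S2; S5-q->S5; S6-p->S2; S6-q->S6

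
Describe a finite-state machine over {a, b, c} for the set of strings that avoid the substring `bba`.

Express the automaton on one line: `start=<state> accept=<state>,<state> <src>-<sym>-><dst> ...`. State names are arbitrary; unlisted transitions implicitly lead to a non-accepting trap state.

Track partial matches of the forbidden pattern `bba`. State S3 is a dead state reached once `bba` has occurred; every other state accepts. S0 means no part of `bba` is currently matched.
A 4-state machine:
        a   b   c  
>* S0   S0  S1  S0 
 * S1   S0  S2  S0 
 * S2   S3  S2  S0 
   S3   S3  S3  S3 
(> = start, * = accepting)

start=S0 accept=S0,S1,S2 S0-a->S0 S0-b->S1 S0-c->S0 S1-a->S0 S1-b->S2 S1-c->S0 S2-a->S3 S2-b->S2 S2-c->S0 S3-a->S3 S3-b->S3 S3-c->S3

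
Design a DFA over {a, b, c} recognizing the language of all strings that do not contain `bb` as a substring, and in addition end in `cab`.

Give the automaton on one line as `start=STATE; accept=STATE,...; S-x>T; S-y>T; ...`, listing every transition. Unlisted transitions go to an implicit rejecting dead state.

start=q0; accept=q5; q0-a>q0; q0-b>q1; q0-c>q2; q1-a>q0; q1-b>q3; q1-c>q2; q2-a>q4; q2-b>q1; q2-c>q2; q3-a>q3; q3-b>q3; q3-c>q3; q4-a>q0; q4-b>q5; q4-c>q2; q5-a>q0; q5-b>q3; q5-c>q2

Build one automaton per condition and run them in lockstep. One (3 states) tracks partial matches of the forbidden pattern `bb`; the other (4 states) tracks how much of the suffix `cab` has currently been matched. Each combined state is a pair, one component from each; accept when both components accept. After merging equivalent states the machine shrinks.
6 states suffice.
        a   b   c  
>  q0   q0  q1  q2 
   q1   q0  q3  q2 
   q2   q4  q1  q2 
   q3   q3  q3  q3 
   q4   q0  q5  q2 
 * q5   q0  q3  q2 
(> = start, * = accepting)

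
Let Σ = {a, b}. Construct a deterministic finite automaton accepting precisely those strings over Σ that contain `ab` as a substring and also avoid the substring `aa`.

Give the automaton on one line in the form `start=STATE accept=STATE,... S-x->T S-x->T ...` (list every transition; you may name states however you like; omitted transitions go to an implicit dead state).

start=s0 accept=s3,s5 s0-a->s1 s0-b->s0 s1-a->s2 s1-b->s3 s2-a->s2 s2-b->s4 s3-a->s5 s3-b->s3 s4-a->s4 s4-b->s4 s5-a->s4 s5-b->s3

Build one automaton per condition and run them in lockstep. The first has 3 states tracking whether and how much of `ab` has been seen; the second has 3 states tracking partial matches of the forbidden pattern `aa`. A product state is a pair (one from each), accepting exactly when both do.
6 states suffice.
        a   b  
>  s0   s1  s0 
   s1   s2  s3 
   s2   s2  s4 
 * s3   s5  s3 
   s4   s4  s4 
 * s5   s4  s3 
(> = start, * = accepting)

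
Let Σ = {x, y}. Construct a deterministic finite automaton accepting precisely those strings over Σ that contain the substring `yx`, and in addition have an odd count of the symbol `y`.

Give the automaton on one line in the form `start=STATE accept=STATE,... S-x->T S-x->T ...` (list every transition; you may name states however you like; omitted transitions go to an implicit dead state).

start=s0 accept=s2 s0-x->s0 s0-y->s1 s1-x->s2 s1-y->s3 s2-x->s2 s2-y->s4 s3-x->s4 s3-y->s1 s4-x->s4 s4-y->s2

Handle the two conditions separately and then intersect. The first has 3 states tracking whether and how much of `yx` has been seen; the second has 2 states tracking the count of `y`s modulo 2. A product state is a pair (one from each), accepting exactly when both do.
A 5-state machine:
        x   y  
>  s0   s0  s1 
   s1   s2  s3 
 * s2   s2  s4 
   s3   s4  s1 
   s4   s4  s2 
(> = start, * = accepting)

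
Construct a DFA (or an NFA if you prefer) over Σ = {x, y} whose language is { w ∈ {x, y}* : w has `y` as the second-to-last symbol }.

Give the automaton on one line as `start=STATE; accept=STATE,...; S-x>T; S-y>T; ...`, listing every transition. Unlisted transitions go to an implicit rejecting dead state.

A DFA must remember the last 2 symbols (since which symbol is second-to-last isn't known until the input ends). Use one state per possible window of the last ≤2 symbols; accept from those whose window starts with `y`.
A 7-state machine:
       x  y 
>  A   B  C 
   B   D  E 
   C   F  G 
   D   D  E 
   E   F  G 
 * F   D  E 
 * G   F  G 
(> = start, * = accepting)

start=A; accept=F,G; A-x>B; A-y>C; B-x>D; B-y>E; C-x>F; C-y>G; D-x>D; D-y>E; E-x>F; E-y>G; F-x>D; F-y>E; G-x>F; G-y>G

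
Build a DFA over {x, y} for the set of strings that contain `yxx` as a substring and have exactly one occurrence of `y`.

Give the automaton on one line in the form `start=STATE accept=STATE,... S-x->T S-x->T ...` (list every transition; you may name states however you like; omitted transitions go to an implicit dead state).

start=A accept=E A-x->A A-y->B B-x->C B-y->D C-x->E C-y->D D-x->F D-y->D E-x->E E-y->G F-x->G F-y->D G-x->G G-y->G

Build one automaton per condition and run them in lockstep. One (4 states) tracks whether and how much of `yxx` has been seen; the other (3 states) tracks the count of `y`s, saturating at 2. Each combined state is a pair, one component from each; accept when both components accept.
A 7-state machine:
       x  y 
>  A   A  B 
   B   C  D 
   C   E  D 
   D   F  D 
 * E   E  G 
   F   G  D 
   G   G  G 
(> = start, * = accepting)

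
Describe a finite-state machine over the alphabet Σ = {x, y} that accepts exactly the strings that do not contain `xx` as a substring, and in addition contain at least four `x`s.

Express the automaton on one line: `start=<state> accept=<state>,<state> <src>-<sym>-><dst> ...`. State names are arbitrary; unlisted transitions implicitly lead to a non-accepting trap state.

Handle the two conditions separately and then intersect. The first has 3 states tracking partial matches of the forbidden pattern `xx`; the second has 6 states tracking the count of `x`s, saturating at 5. A product state is a pair (one from each), accepting exactly when both do. Equivalent product states are then merged.
        x   y  
>  S0   S1  S0 
   S1   S2  S3 
   S2   S2  S2 
   S3   S4  S3 
   S4   S2  S5 
   S5   S6  S5 
   S6   S2  S7 
   S7   S8  S7 
 * S8   S2  S9 
 * S9   S8  S9 
(> = start, * = accepting)

start=S0 accept=S8,S9 S0-x->S1 S0-y->S0 S1-x->S2 S1-y->S3 S2-x->S2 S2-y->S2 S3-x->S4 S3-y->S3 S4-x->S2 S4-y->S5 S5-x->S6 S5-y->S5 S6-x->S2 S6-y->S7 S7-x->S8 S7-y->S7 S8-x->S2 S8-y->S9 S9-x->S8 S9-y->S9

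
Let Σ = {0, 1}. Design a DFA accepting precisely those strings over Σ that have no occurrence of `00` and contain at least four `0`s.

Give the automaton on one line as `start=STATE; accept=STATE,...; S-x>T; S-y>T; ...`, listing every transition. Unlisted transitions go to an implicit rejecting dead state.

start=S0; accept=S11,S12,S13,S14; S0-0>S1; S0-1>S0; S1-0>S2; S1-1>S3; S2-0>S4; S2-1>S2; S3-0>S5; S3-1>S3; S4-0>S6; S4-1>S4; S5-0>S4; S5-1>S7; S6-0>S8; S6-1>S6; S7-0>S9; S7-1>S7; S8-0>S8; S8-1>S8; S9-0>S6; S9-1>S10; S10-0>S11; S10-1>S10; S11-0>S8; S11-1>S12; S12-0>S13; S12-1>S12; S13-0>S8; S13-1>S14; S14-0>S13; S14-1>S14

Handle the two conditions separately and then intersect. One (3 states) tracks partial matches of the forbidden pattern `00`; the other (6 states) tracks the count of `0`s, saturating at 5. Each combined state is a pair, one component from each; accept when both components accept.
A 15-state machine:
          0    1  
>  S0     S1   S0 
   S1     S2   S3 
   S2     S4   S2 
   S3     S5   S3 
   S4     S6   S4 
   S5     S4   S7 
   S6     S8   S6 
   S7     S9   S7 
   S8     S8   S8 
   S9     S6  S10 
   S10   S11  S10 
 * S11    S8  S12 
 * S12   S13  S12 
 * S13    S8  S14 
 * S14   S13  S14 
(> = start, * = accepting)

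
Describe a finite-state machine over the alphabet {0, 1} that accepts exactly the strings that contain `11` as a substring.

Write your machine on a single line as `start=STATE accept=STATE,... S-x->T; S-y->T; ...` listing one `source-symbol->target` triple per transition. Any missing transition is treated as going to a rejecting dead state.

start=s0; accept=s2; s0-0->s0; s0-1->s1; s1-0->s0; s1-1->s2; s2-0->s2; s2-1->s2

Track how much of `11` has been matched so far: state s0 is no progress, s2 is the absorbing accept state reached once `11` has occurred. Intermediate states record partial matches; on a mismatch, fall back to the longest reusable overlap.
        0   1  
>  s0   s0  s1 
   s1   s0  s2 
 * s2   s2  s2 
(> = start, * = accepting)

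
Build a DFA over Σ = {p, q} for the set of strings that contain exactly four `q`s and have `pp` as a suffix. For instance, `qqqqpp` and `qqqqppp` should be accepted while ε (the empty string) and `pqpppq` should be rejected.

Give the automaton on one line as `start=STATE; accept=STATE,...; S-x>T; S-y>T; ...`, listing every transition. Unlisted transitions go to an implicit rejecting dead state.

Build one automaton per condition and run them in lockstep. The first has 6 states tracking the count of `q`s, saturating at 5; the second has 3 states tracking how much of the suffix `pp` has currently been matched. A product state is a pair (one from each), accepting exactly when both do.
          p    q  
>  S0     S1   S2 
   S1     S3   S2 
   S2     S4   S5 
   S3     S3   S2 
   S4     S6   S5 
   S5     S7   S8 
   S6     S6   S5 
   S7     S9   S8 
   S8    S10  S11 
   S9     S9   S8 
   S10   S12  S11 
   S11   S13  S14 
   S12   S12  S11 
   S13   S15  S14 
   S14   S16  S14 
 * S15   S15  S14 
   S16   S17  S14 
   S17   S17  S14 
(> = start, * = accepting)

start=S0; accept=S15; S0-p>S1; S0-q>S2; S1-p>S3; S1-q>S2; S2-p>S4; S2-q>S5; S3-p>S3; S3-q>S2; S4-p>S6; S4-q>S5; S5-p>S7; S5-q>S8; S6-p>S6; S6-q>S5; S7-p>S9; S7-q>S8; S8-p>S10; S8-q>S11; S9-p>S9; S9-q>S8; S10-p>S12; S10-q>S11; S11-p>S13; S11-q>S14; S12-p>S12; S12-q>S11; S13-p>S15; S13-q>S14; S14-p>S16; S14-q>S14; S15-p>S15; S15-q>S14; S16-p>S17; S16-q>S14; S17-p>S17; S17-q>S14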